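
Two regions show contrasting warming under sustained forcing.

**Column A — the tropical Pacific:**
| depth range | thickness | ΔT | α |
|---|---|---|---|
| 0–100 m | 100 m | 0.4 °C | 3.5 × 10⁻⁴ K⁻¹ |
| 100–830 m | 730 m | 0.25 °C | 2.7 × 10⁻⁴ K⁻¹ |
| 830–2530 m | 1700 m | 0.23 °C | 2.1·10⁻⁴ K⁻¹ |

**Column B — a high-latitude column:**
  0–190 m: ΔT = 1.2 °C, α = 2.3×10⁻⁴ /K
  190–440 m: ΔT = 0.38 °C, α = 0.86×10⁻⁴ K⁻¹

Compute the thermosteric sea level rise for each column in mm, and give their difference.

Δh_A ≈ 150 mm, Δh_B ≈ 61 mm; difference ≈ 85 mm

A Layer 1: 0.4 × 100 × 3.5×10⁻⁴ = 0.01400 m
A 100–830 m: 2.7×10⁻⁴ × 730 × 0.25 = 0.049275 m
A 1700 × 2.1×10⁻⁴ × 0.23 = 0.08211 m
A total: 0.145385 m
B 1.2 × 190 × 2.3×10⁻⁴ = 0.05244 m
B 250 × 0.86×10⁻⁴ × 0.38 = 0.00817 m
B total: 0.06061 m
Difference: 0.145385 − 0.06061 = 0.084775 m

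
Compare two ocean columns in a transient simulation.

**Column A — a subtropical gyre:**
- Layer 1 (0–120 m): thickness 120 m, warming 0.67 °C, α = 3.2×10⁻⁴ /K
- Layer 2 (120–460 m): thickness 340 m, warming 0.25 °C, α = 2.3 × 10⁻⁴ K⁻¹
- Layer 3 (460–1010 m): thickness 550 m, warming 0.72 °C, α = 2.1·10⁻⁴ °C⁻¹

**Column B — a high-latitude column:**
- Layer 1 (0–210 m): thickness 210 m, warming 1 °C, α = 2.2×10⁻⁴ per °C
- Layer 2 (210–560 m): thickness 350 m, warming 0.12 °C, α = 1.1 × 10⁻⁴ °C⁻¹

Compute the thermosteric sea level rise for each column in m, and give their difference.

A 0–120 m: 120 × 0.67 × 3.2×10⁻⁴ = 0.025728 m
A Layer 2: 340 × 2.3×10⁻⁴ × 0.25 = 0.01955 m
A Layer 3: 550 × 2.1×10⁻⁴ × 0.72 = 0.08316 m
A total: 0.128438 m
B 0–210 m: 1 × 2.2×10⁻⁴ × 210 = 0.04620 m
B Layer 2: 350 × 0.12 × 1.1×10⁻⁴ = 0.00462 m
B total: 0.05082 m
Difference: 0.128438 − 0.05082 = 0.077618 m

Δh_A ≈ 0.13 m, Δh_B ≈ 0.051 m; difference ≈ 0.078 m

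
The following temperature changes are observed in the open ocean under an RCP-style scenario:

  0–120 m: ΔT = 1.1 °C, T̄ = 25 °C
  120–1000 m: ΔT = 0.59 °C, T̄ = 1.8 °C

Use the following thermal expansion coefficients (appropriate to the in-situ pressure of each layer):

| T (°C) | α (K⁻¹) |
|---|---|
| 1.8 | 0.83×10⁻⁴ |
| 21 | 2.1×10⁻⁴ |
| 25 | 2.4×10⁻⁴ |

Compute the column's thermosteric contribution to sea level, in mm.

Layer 1 at 25 °C → α = 2.4×10⁻⁴ K⁻¹
Layer 2 at 1.8 °C → α = 0.83×10⁻⁴ K⁻¹
0–120 m: 1.1 × 120 × 2.4×10⁻⁴ = 0.03168 m
0.59 × 880 × 0.83×10⁻⁴ = 0.0430936 m
Δh = 0.03168 + 0.0430936 = 0.0747736 m

about 75 mm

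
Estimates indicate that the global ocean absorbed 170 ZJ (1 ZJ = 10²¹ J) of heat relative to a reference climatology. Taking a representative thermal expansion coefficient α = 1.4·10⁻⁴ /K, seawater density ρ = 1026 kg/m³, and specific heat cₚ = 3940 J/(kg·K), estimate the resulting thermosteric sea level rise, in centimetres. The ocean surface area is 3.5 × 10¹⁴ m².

Per unit area: Q = 170×10²¹ / (3.5×10¹⁴) ≈ 4.857×10⁸ J/m²
Δh = αQ/(ρcₚ) = 1.4×10⁻⁴ × 4.857×10⁸ / (1026 × 3940) ≈ 0.016821 m

1.68 cm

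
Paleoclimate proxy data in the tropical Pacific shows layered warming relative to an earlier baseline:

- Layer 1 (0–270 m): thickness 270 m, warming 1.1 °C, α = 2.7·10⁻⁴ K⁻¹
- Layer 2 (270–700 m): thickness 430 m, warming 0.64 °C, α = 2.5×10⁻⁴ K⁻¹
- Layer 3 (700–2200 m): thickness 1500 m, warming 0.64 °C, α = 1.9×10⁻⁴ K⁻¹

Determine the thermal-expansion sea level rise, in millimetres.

331 mm

1.1 × 270 × 2.7×10⁻⁴ = 0.08019 m
270–700 m: 430 × 0.64 × 2.5×10⁻⁴ = 0.06880 m
1.9×10⁻⁴ × 0.64 × 1500 = 0.18240 m
Δh = 0.08019 + 0.06880 + 0.18240 = 0.33139 m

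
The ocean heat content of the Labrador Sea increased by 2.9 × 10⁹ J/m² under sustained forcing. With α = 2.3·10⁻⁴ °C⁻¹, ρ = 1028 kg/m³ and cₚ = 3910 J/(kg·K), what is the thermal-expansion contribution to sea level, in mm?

Δh = αQ/(ρcₚ) = 2.3×10⁻⁴ × 2.9×10⁹ / (1028 × 3910) ≈ 0.16594 m

Δh = 166 mm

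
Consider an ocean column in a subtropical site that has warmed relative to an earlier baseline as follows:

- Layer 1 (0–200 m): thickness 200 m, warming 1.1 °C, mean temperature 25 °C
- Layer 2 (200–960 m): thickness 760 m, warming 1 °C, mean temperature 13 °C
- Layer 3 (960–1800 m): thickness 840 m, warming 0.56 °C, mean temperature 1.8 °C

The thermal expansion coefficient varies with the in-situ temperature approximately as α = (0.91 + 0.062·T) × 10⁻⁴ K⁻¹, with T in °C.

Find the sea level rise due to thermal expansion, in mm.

Layer 1: α = (0.91 + 0.062×25)×10⁻⁴ = 2.46×10⁻⁴ K⁻¹
Layer 2: α = (0.91 + 0.062×13)×10⁻⁴ = 1.716×10⁻⁴ K⁻¹
Layer 3: α = (0.91 + 0.062×1.8)×10⁻⁴ = 1.0216×10⁻⁴ K⁻¹
2.46×10⁻⁴ × 200 × 1.1 = 0.05412 m
200–960 m: 1.716×10⁻⁴ × 760 × 1 = 0.130416 m
960–1800 m: 1.0216×10⁻⁴ × 0.56 × 840 = 0.048056064 m
Δh = 0.05412 + 0.130416 + 0.048056064 = 0.232592064 m

Δh ≈ 233 mm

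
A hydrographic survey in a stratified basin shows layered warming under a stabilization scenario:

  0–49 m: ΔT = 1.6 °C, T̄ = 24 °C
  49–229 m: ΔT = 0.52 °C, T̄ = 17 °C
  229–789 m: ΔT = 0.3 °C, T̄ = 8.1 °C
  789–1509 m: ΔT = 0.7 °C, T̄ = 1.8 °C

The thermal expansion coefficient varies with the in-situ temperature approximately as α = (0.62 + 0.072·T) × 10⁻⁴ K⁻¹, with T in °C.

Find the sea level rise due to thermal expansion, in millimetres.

Δh = 93.7 mm

Layer 1: α = (0.62 + 0.072×24)×10⁻⁴ = 2.348×10⁻⁴ K⁻¹
Layer 2: α = (0.62 + 0.072×17)×10⁻⁴ = 1.844×10⁻⁴ K⁻¹
Layer 3: α = (0.62 + 0.072×8.1)×10⁻⁴ = 1.2032×10⁻⁴ K⁻¹
Layer 4: α = (0.62 + 0.072×1.8)×10⁻⁴ = 0.7496×10⁻⁴ K⁻¹
Layer 1: 49 × 1.6 × 2.348×10⁻⁴ = 0.01840832 m
49–229 m: 180 × 1.844×10⁻⁴ × 0.52 = 0.01725984 m
1.2032×10⁻⁴ × 0.3 × 560 = 0.02021376 m
789–1509 m: 0.7 × 0.7496×10⁻⁴ × 720 = 0.03777984 m
Δh = 0.01840832 + 0.01725984 + 0.02021376 + 0.03777984 = 0.09366176 m ≈ 93.7 mm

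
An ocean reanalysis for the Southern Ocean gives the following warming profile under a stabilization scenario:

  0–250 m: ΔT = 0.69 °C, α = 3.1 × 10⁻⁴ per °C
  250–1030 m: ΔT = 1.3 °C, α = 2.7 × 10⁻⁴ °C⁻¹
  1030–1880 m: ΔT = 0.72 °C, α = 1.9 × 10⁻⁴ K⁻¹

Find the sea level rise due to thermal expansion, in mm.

Layer 1: 3.1×10⁻⁴ × 250 × 0.69 = 0.053475 m
Layer 2: 780 × 2.7×10⁻⁴ × 1.3 = 0.27378 m
Layer 3: 850 × 0.72 × 1.9×10⁻⁴ = 0.11628 m
Δh = 0.053475 + 0.27378 + 0.11628 = 0.443535 m

444 mm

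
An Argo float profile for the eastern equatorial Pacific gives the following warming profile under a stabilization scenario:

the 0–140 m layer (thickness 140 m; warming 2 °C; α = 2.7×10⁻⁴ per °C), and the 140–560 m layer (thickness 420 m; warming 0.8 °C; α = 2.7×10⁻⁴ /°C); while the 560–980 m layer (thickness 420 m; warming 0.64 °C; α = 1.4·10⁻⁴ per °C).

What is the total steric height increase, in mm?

204 mm

2 × 140 × 2.7×10⁻⁴ = 0.07560 m
Layer 2: 2.7×10⁻⁴ × 0.8 × 420 = 0.09072 m
560–980 m: 420 × 1.4×10⁻⁴ × 0.64 = 0.037632 m
Δh = 0.07560 + 0.09072 + 0.037632 = 0.203952 m ≈ 204 mm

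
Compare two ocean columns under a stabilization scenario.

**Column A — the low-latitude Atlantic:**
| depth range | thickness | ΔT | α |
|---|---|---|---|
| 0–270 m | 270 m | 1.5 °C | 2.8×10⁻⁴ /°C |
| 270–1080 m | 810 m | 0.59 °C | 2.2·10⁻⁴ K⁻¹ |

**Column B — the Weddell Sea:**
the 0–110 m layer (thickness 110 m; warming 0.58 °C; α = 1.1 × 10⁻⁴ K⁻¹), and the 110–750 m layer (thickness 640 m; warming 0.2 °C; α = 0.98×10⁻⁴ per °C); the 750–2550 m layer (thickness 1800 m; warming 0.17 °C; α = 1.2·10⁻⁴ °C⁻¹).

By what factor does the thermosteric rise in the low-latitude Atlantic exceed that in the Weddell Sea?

≈ 3.88×

A Layer 1: 270 × 2.8×10⁻⁴ × 1.5 = 0.11340 m
A 270–1080 m: 0.59 × 2.2×10⁻⁴ × 810 = 0.105138 m
A total: 0.218538 m
B Layer 1: 0.58 × 1.1×10⁻⁴ × 110 = 0.007018 m
B 110–750 m: 640 × 0.2 × 0.98×10⁻⁴ = 0.012544 m
B Layer 3: 0.17 × 1800 × 1.2×10⁻⁴ = 0.03672 m
B total: 0.056282 m
Ratio: 0.218538 / 0.056282 ≈ 3.883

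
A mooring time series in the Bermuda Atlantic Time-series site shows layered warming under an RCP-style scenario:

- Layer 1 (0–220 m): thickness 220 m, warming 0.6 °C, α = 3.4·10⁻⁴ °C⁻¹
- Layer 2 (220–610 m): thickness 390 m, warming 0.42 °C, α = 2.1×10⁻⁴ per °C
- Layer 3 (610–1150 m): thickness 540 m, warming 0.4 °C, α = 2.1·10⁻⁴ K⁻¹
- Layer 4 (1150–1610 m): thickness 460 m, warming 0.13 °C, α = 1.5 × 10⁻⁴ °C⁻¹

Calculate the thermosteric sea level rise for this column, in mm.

0–220 m: 3.4×10⁻⁴ × 220 × 0.6 = 0.04488 m
0.42 × 2.1×10⁻⁴ × 390 = 0.034398 m
610–1150 m: 2.1×10⁻⁴ × 0.4 × 540 = 0.04536 m
1150–1610 m: 0.13 × 460 × 1.5×10⁻⁴ = 0.00897 m
Δh = 0.04488 + 0.034398 + 0.04536 + 0.00897 = 0.133608 m

134 mm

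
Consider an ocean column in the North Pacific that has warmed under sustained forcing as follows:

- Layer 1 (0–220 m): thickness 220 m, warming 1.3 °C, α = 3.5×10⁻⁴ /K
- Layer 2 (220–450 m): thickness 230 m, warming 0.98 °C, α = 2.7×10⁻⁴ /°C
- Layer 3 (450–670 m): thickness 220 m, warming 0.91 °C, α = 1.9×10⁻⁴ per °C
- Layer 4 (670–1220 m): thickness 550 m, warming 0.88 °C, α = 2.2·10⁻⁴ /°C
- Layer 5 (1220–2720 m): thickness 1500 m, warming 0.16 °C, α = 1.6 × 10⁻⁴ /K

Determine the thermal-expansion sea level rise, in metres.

0–220 m: 1.3 × 220 × 3.5×10⁻⁴ = 0.10010 m
2.7×10⁻⁴ × 0.98 × 230 = 0.060858 m
Layer 3: 1.9×10⁻⁴ × 220 × 0.91 = 0.038038 m
0.88 × 2.2×10⁻⁴ × 550 = 0.10648 m
1220–2720 m: 1.6×10⁻⁴ × 0.16 × 1500 = 0.03840 m
Δh = 0.10010 + 0.060858 + 0.038038 + 0.10648 + 0.03840 = 0.343876 m

0.344 m of thermosteric rise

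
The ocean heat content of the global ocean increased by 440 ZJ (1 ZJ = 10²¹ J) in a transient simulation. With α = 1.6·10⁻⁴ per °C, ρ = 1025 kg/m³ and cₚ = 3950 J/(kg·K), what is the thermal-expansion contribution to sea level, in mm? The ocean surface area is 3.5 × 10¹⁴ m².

Per unit area: Q = 440×10²¹ / (3.5×10¹⁴) ≈ 1.257×10⁹ J/m²
Δh = αQ/(ρcₚ) = 1.6×10⁻⁴ × 1.257×10⁹ / (1025 × 3950) ≈ 0.049675 m

about 49.7 mm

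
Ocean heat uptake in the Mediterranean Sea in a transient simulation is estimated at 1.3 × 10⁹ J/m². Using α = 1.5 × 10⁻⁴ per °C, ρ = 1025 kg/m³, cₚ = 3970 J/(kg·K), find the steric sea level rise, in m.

0.0479 m

Δh = αQ/(ρcₚ) = 1.5×10⁻⁴ × 1.3×10⁹ / (1025 × 3970) ≈ 0.04792 m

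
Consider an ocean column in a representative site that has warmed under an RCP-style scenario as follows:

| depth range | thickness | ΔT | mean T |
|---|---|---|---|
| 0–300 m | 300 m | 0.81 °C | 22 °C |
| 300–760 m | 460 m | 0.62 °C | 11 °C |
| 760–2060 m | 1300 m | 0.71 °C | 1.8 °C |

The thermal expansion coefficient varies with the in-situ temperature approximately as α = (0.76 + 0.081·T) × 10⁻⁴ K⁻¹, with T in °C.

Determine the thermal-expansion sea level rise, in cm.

19 cm

Layer 1: α = (0.76 + 0.081×22)×10⁻⁴ = 2.542×10⁻⁴ K⁻¹
Layer 2: α = (0.76 + 0.081×11)×10⁻⁴ = 1.651×10⁻⁴ K⁻¹
Layer 3: α = (0.76 + 0.081×1.8)×10⁻⁴ = 0.9058×10⁻⁴ K⁻¹
2.542×10⁻⁴ × 0.81 × 300 = 0.0617706 m
460 × 1.651×10⁻⁴ × 0.62 = 0.04708652 m
0.9058×10⁻⁴ × 0.71 × 1300 = 0.08360534 m
Δh = 0.0617706 + 0.04708652 + 0.08360534 = 0.19246246 m ≈ 19 cm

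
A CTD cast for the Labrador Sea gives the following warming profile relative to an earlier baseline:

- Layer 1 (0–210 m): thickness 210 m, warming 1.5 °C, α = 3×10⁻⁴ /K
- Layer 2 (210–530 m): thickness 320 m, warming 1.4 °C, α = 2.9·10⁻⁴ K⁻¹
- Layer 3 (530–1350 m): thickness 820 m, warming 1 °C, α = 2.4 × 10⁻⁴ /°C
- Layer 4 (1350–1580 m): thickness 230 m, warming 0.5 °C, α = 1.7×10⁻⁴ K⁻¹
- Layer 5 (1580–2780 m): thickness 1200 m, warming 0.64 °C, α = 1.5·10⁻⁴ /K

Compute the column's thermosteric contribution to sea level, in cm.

Layer 1: 3×10⁻⁴ × 1.5 × 210 = 0.09450 m
210–530 m: 2.9×10⁻⁴ × 320 × 1.4 = 0.12992 m
Layer 3: 820 × 1 × 2.4×10⁻⁴ = 0.19680 m
1350–1580 m: 1.7×10⁻⁴ × 0.5 × 230 = 0.01955 m
Layer 5: 1.5×10⁻⁴ × 1200 × 0.64 = 0.11520 m
Δh = 0.09450 + 0.12992 + 0.19680 + 0.01955 + 0.11520 = 0.55597 m

about 55.6 cm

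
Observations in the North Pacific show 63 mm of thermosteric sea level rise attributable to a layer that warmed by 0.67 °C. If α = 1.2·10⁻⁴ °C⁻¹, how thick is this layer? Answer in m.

about 780 m

H = Δh/(αΔT) = 0.063 / (1.2×10⁻⁴ × 0.67) ≈ 783.6 m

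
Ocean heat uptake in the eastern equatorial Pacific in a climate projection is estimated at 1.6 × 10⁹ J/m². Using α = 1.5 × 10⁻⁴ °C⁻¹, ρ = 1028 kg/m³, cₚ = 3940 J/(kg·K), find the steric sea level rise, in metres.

Δh = αQ/(ρcₚ) = 1.5×10⁻⁴ × 1.6×10⁹ / (1028 × 3940) ≈ 0.059255 m

0.059 m of thermosteric rise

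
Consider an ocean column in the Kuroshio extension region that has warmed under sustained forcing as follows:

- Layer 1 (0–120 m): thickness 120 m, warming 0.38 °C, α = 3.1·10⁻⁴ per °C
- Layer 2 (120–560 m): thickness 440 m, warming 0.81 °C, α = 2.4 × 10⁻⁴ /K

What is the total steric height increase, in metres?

Δh ≈ 0.0997 m

Layer 1: 120 × 3.1×10⁻⁴ × 0.38 = 0.014136 m
120–560 m: 2.4×10⁻⁴ × 0.81 × 440 = 0.085536 m
Δh = 0.014136 + 0.085536 = 0.099672 m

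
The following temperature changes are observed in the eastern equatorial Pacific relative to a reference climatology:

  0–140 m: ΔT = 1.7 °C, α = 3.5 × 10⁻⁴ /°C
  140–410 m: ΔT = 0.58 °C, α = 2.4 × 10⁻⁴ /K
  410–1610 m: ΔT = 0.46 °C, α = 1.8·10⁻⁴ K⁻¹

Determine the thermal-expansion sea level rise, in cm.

3.5×10⁻⁴ × 140 × 1.7 = 0.08330 m
2.4×10⁻⁴ × 0.58 × 270 = 0.037584 m
410–1610 m: 1200 × 0.46 × 1.8×10⁻⁴ = 0.09936 m
Δh = 0.08330 + 0.037584 + 0.09936 = 0.220244 m

22 cm of thermosteric rise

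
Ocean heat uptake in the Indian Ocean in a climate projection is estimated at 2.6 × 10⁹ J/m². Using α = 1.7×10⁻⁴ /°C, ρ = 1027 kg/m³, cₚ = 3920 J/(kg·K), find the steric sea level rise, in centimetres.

about 11.0 cm

Δh = αQ/(ρcₚ) = 1.7×10⁻⁴ × 2.6×10⁹ / (1027 × 3920) ≈ 0.10979 m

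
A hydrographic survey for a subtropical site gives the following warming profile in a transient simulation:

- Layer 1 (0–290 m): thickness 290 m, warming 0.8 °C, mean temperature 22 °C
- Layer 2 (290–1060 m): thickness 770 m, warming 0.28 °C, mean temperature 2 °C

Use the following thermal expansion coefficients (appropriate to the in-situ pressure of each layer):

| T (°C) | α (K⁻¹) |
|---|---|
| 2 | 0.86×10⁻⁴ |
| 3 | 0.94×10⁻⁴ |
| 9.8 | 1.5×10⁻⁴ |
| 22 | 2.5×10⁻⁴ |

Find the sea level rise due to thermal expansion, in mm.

Layer 1 at 22 °C → α = 2.5×10⁻⁴ K⁻¹
Layer 2 at 2 °C → α = 0.86×10⁻⁴ K⁻¹
0–290 m: 290 × 2.5×10⁻⁴ × 0.8 = 0.05800 m
Layer 2: 0.86×10⁻⁴ × 770 × 0.28 = 0.0185416 m
Δh = 0.05800 + 0.0185416 = 0.0765416 m

Δh ≈ 76.5 mm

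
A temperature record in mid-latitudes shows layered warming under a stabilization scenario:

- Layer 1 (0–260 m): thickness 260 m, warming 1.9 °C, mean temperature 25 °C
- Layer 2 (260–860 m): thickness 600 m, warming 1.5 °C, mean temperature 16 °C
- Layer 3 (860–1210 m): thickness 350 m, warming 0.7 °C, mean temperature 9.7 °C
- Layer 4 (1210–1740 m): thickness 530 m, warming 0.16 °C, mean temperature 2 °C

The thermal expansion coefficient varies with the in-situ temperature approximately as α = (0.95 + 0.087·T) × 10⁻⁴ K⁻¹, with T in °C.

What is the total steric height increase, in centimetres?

Δh ≈ 41.9 cm

Layer 1: α = (0.95 + 0.087×25)×10⁻⁴ = 3.125×10⁻⁴ K⁻¹
Layer 2: α = (0.95 + 0.087×16)×10⁻⁴ = 2.342×10⁻⁴ K⁻¹
Layer 3: α = (0.95 + 0.087×9.7)×10⁻⁴ = 1.7939×10⁻⁴ K⁻¹
Layer 4: α = (0.95 + 0.087×2)×10⁻⁴ = 1.124×10⁻⁴ K⁻¹
260 × 3.125×10⁻⁴ × 1.9 = 0.154375 m
260–860 m: 1.5 × 2.342×10⁻⁴ × 600 = 0.21078 m
0.7 × 1.7939×10⁻⁴ × 350 = 0.04395055 m
Layer 4: 1.124×10⁻⁴ × 530 × 0.16 = 0.00953152 m
Δh = 0.154375 + 0.21078 + 0.04395055 + 0.00953152 = 0.41863707 m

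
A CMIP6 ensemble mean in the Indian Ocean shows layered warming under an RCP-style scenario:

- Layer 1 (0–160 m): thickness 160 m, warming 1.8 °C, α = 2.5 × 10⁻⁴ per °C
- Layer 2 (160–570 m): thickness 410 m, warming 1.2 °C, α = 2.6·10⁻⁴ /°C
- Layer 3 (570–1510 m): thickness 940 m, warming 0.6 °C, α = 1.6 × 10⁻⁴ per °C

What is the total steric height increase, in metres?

Δh ≈ 0.290 m

160 × 2.5×10⁻⁴ × 1.8 = 0.07200 m
410 × 2.6×10⁻⁴ × 1.2 = 0.12792 m
Layer 3: 940 × 1.6×10⁻⁴ × 0.6 = 0.09024 m
Δh = 0.07200 + 0.12792 + 0.09024 = 0.29016 m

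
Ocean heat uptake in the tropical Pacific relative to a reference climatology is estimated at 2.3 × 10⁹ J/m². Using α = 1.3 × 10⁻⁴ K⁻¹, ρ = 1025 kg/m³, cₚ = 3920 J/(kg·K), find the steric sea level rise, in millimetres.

Δh = αQ/(ρcₚ) = 1.3×10⁻⁴ × 2.3×10⁹ / (1025 × 3920) ≈ 0.074415 m

Δh = 74.4 mm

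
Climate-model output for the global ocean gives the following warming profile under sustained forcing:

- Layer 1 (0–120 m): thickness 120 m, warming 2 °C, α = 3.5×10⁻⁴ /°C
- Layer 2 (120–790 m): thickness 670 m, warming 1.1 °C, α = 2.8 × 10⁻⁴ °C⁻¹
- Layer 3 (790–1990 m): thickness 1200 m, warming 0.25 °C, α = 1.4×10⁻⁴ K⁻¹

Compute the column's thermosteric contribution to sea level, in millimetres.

2 × 120 × 3.5×10⁻⁴ = 0.08400 m
120–790 m: 1.1 × 670 × 2.8×10⁻⁴ = 0.20636 m
790–1990 m: 0.25 × 1.4×10⁻⁴ × 1200 = 0.04200 m
Δh = 0.08400 + 0.20636 + 0.04200 = 0.33236 m

332 mm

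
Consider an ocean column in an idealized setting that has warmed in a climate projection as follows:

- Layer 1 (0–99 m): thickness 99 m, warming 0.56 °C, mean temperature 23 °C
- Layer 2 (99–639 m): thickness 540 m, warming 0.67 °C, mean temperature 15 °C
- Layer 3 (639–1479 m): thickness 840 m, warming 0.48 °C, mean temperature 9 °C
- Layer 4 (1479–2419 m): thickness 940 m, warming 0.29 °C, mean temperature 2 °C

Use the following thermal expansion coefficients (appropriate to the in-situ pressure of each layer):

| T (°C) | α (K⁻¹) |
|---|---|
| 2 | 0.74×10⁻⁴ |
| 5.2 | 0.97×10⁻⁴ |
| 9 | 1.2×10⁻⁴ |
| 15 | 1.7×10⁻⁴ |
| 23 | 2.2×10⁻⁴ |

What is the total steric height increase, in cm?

Layer 1 at 23 °C → α = 2.2×10⁻⁴ K⁻¹
Layer 2 at 15 °C → α = 1.7×10⁻⁴ K⁻¹
Layer 3 at 9 °C → α = 1.2×10⁻⁴ K⁻¹
Layer 4 at 2 °C → α = 0.74×10⁻⁴ K⁻¹
Layer 1: 2.2×10⁻⁴ × 0.56 × 99 = 0.0121968 m
99–639 m: 540 × 0.67 × 1.7×10⁻⁴ = 0.061506 m
Layer 3: 1.2×10⁻⁴ × 0.48 × 840 = 0.048384 m
1479–2419 m: 0.74×10⁻⁴ × 940 × 0.29 = 0.0201724 m
Δh = 0.0121968 + 0.061506 + 0.048384 + 0.0201724 = 0.1422592 m

about 14.2 cm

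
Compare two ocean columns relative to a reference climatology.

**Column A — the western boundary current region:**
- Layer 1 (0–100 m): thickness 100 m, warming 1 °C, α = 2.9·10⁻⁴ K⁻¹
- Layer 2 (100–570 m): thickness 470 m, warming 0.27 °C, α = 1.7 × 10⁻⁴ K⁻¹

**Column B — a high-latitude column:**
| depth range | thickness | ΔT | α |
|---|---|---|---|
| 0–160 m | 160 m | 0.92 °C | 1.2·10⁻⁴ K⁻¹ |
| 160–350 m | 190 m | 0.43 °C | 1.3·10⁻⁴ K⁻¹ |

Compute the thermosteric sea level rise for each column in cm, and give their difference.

A 2.9×10⁻⁴ × 100 × 1 = 0.02900 m
A 0.27 × 470 × 1.7×10⁻⁴ = 0.021573 m
A total: 0.050573 m
B 0–160 m: 0.92 × 160 × 1.2×10⁻⁴ = 0.017664 m
B 1.3×10⁻⁴ × 190 × 0.43 = 0.010621 m
B total: 0.028285 m
Difference: 0.050573 − 0.028285 = 0.022288 m

Δh_A ≈ 5.1 cm, Δh_B ≈ 2.8 cm; difference ≈ 2.2 cm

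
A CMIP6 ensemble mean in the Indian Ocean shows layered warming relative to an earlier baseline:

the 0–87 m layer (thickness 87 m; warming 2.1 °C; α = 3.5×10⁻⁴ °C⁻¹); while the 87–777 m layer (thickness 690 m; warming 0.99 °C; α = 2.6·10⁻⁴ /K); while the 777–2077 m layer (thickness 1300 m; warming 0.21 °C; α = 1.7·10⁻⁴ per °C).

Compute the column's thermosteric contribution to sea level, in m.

0.288 m

0–87 m: 2.1 × 3.5×10⁻⁴ × 87 = 0.063945 m
Layer 2: 690 × 2.6×10⁻⁴ × 0.99 = 0.177606 m
0.21 × 1.7×10⁻⁴ × 1300 = 0.04641 m
Δh = 0.063945 + 0.177606 + 0.04641 = 0.287961 m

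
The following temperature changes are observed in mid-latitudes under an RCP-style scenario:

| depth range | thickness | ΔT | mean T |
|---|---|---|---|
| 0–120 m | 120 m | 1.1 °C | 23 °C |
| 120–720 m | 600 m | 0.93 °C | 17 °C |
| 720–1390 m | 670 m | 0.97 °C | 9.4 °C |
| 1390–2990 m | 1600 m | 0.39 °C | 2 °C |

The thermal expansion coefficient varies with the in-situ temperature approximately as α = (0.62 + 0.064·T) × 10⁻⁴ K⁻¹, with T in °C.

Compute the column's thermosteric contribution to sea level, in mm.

about 249 mm

Layer 1: α = (0.62 + 0.064×23)×10⁻⁴ = 2.092×10⁻⁴ K⁻¹
Layer 2: α = (0.62 + 0.064×17)×10⁻⁴ = 1.708×10⁻⁴ K⁻¹
Layer 3: α = (0.62 + 0.064×9.4)×10⁻⁴ = 1.2216×10⁻⁴ K⁻¹
Layer 4: α = (0.62 + 0.064×2)×10⁻⁴ = 0.748×10⁻⁴ K⁻¹
120 × 2.092×10⁻⁴ × 1.1 = 0.0276144 m
Layer 2: 0.93 × 1.708×10⁻⁴ × 600 = 0.0953064 m
670 × 0.97 × 1.2216×10⁻⁴ = 0.079391784 m
1390–2990 m: 1600 × 0.39 × 0.748×10⁻⁴ = 0.0466752 m
Δh = 0.0276144 + 0.0953064 + 0.079391784 + 0.0466752 = 0.248987784 m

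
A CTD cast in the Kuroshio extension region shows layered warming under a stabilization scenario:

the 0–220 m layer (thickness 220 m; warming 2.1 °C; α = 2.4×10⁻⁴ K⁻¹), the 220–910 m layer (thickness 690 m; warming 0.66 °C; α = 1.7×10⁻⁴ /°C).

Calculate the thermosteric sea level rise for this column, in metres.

Δh = 0.19 m

2.1 × 2.4×10⁻⁴ × 220 = 0.11088 m
Layer 2: 0.66 × 690 × 1.7×10⁻⁴ = 0.077418 m
Δh = 0.11088 + 0.077418 = 0.188298 m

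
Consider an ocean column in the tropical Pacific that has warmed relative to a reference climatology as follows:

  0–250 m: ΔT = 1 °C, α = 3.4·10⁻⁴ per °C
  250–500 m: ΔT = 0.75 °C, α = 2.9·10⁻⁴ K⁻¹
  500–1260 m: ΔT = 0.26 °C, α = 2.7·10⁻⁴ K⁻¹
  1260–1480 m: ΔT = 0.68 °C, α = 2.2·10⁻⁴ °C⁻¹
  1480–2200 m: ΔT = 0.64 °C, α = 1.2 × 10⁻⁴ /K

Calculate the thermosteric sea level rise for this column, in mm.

250 × 1 × 3.4×10⁻⁴ = 0.08500 m
250–500 m: 250 × 2.9×10⁻⁴ × 0.75 = 0.054375 m
Layer 3: 2.7×10⁻⁴ × 760 × 0.26 = 0.053352 m
1260–1480 m: 220 × 0.68 × 2.2×10⁻⁴ = 0.032912 m
Layer 5: 1.2×10⁻⁴ × 720 × 0.64 = 0.055296 m
Δh = 0.08500 + 0.054375 + 0.053352 + 0.032912 + 0.055296 = 0.280935 m

280 mm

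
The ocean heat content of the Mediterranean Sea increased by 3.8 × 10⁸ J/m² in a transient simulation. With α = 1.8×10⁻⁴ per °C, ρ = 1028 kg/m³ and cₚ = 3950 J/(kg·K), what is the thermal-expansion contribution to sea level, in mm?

Δh = 16.8 mm

Δh = αQ/(ρcₚ) = 1.8×10⁻⁴ × 3.8×10⁸ / (1028 × 3950) ≈ 0.016845 m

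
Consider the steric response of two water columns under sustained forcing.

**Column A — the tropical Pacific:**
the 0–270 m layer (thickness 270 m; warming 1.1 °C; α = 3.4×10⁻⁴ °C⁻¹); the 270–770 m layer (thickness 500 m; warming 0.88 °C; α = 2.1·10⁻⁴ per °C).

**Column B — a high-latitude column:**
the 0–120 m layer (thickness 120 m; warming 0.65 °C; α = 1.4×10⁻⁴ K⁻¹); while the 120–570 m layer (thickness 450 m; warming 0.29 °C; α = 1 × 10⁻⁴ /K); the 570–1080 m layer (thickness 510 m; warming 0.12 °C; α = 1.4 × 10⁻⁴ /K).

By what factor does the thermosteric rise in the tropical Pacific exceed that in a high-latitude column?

A 270 × 3.4×10⁻⁴ × 1.1 = 0.10098 m
A 270–770 m: 500 × 0.88 × 2.1×10⁻⁴ = 0.09240 m
A total: 0.19338 m
B Layer 1: 120 × 1.4×10⁻⁴ × 0.65 = 0.01092 m
B 120–570 m: 1×10⁻⁴ × 450 × 0.29 = 0.01305 m
B Layer 3: 510 × 1.4×10⁻⁴ × 0.12 = 0.008568 m
B total: 0.032538 m
Ratio: 0.19338 / 0.032538 ≈ 5.943

5.94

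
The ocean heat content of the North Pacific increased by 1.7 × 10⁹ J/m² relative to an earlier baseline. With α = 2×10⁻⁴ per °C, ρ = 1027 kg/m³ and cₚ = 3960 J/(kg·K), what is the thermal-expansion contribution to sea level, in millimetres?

Δh = αQ/(ρcₚ) = 2×10⁻⁴ × 1.7×10⁹ / (1027 × 3960) ≈ 0.083601 m

Δh ≈ 84 mm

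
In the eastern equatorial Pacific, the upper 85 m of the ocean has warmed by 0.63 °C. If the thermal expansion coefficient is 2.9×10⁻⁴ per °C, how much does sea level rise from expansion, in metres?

0.016 m of thermosteric rise

Δh = αΔT·H = 2.9×10⁻⁴ × 0.63 × 85 = 0.0155295 m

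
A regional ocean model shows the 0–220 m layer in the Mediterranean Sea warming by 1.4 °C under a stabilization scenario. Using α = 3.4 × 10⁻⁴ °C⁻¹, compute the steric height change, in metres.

Δh = αΔT·H = 3.4×10⁻⁴ × 1.4 × 220 = 0.10472 m

Δh = 0.105 m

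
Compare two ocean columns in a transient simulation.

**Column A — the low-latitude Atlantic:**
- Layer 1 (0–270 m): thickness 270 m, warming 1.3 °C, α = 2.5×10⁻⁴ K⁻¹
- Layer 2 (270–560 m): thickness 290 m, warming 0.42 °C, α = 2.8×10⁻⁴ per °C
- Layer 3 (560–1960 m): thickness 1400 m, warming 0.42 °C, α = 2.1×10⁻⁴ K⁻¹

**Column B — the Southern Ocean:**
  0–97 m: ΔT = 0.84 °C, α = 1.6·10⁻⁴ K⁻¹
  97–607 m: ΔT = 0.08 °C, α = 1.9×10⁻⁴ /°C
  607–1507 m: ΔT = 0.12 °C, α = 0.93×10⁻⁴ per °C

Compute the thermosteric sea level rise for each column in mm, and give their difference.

A 1.3 × 270 × 2.5×10⁻⁴ = 0.08775 m
A 0.42 × 290 × 2.8×10⁻⁴ = 0.034104 m
A Layer 3: 0.42 × 1400 × 2.1×10⁻⁴ = 0.12348 m
A total: 0.245334 m
B 0–97 m: 97 × 0.84 × 1.6×10⁻⁴ = 0.0130368 m
B 1.9×10⁻⁴ × 510 × 0.08 = 0.007752 m
B 607–1507 m: 0.12 × 0.93×10⁻⁴ × 900 = 0.010044 m
B total: 0.0308328 m
Difference: 0.245334 − 0.0308328 = 0.2145012 m

Δh_A ≈ 245 mm, Δh_B ≈ 30.8 mm; difference ≈ 215 mm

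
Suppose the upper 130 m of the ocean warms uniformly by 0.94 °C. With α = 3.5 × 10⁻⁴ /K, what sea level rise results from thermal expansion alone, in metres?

Δh = αΔT·H = 3.5×10⁻⁴ × 0.94 × 130 = 0.04277 m

0.0428 m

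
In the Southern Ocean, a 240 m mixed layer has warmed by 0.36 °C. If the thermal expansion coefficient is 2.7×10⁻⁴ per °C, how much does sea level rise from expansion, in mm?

Δh = αΔT·H = 2.7×10⁻⁴ × 0.36 × 240 = 0.023328 m

23.3 mm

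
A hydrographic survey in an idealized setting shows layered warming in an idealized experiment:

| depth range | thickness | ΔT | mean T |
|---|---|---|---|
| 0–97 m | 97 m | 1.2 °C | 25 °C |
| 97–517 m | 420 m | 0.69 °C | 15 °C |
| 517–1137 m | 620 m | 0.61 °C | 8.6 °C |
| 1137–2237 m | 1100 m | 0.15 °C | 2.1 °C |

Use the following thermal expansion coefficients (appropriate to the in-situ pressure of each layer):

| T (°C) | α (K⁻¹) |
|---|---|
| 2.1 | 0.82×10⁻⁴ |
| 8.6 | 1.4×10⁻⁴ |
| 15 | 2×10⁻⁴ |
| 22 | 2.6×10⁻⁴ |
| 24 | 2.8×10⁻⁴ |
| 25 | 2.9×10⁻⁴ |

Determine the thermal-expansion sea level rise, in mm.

Layer 1 at 25 °C → α = 2.9×10⁻⁴ K⁻¹
Layer 2 at 15 °C → α = 2×10⁻⁴ K⁻¹
Layer 3 at 8.6 °C → α = 1.4×10⁻⁴ K⁻¹
Layer 4 at 2.1 °C → α = 0.82×10⁻⁴ K⁻¹
1.2 × 97 × 2.9×10⁻⁴ = 0.033756 m
97–517 m: 0.69 × 420 × 2×10⁻⁴ = 0.05796 m
0.61 × 620 × 1.4×10⁻⁴ = 0.052948 m
0.15 × 1100 × 0.82×10⁻⁴ = 0.01353 m
Δh = 0.033756 + 0.05796 + 0.052948 + 0.01353 = 0.158194 m ≈ 158 mm

Δh = 158 mm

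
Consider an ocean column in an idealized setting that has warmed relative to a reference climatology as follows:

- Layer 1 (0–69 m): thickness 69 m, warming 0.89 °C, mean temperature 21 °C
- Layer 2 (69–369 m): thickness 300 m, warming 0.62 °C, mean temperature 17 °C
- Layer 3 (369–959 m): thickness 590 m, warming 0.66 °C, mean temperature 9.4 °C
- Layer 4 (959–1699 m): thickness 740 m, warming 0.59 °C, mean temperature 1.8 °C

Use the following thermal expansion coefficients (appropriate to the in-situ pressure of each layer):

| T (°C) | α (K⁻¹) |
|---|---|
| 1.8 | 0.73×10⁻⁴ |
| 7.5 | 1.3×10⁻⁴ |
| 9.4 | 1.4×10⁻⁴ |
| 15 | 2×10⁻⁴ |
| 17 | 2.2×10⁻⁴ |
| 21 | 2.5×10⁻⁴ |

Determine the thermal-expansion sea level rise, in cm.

Layer 1 at 21 °C → α = 2.5×10⁻⁴ K⁻¹
Layer 2 at 17 °C → α = 2.2×10⁻⁴ K⁻¹
Layer 3 at 9.4 °C → α = 1.4×10⁻⁴ K⁻¹
Layer 4 at 1.8 °C → α = 0.73×10⁻⁴ K⁻¹
Layer 1: 0.89 × 2.5×10⁻⁴ × 69 = 0.0153525 m
69–369 m: 300 × 2.2×10⁻⁴ × 0.62 = 0.04092 m
369–959 m: 590 × 0.66 × 1.4×10⁻⁴ = 0.054516 m
0.59 × 740 × 0.73×10⁻⁴ = 0.0318718 m
Δh = 0.0153525 + 0.04092 + 0.054516 + 0.0318718 = 0.1426603 m

about 14.3 cm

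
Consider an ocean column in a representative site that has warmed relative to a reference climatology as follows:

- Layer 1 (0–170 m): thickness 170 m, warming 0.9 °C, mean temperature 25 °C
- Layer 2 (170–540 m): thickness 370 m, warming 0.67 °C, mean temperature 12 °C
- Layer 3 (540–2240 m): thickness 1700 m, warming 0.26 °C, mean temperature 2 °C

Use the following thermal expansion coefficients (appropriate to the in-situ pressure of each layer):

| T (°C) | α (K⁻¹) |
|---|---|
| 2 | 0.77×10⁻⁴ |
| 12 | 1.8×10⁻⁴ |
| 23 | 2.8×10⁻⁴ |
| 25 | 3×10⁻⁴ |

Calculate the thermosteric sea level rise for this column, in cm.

12.5 cm

Layer 1 at 25 °C → α = 3×10⁻⁴ K⁻¹
Layer 2 at 12 °C → α = 1.8×10⁻⁴ K⁻¹
Layer 3 at 2 °C → α = 0.77×10⁻⁴ K⁻¹
0.9 × 3×10⁻⁴ × 170 = 0.04590 m
Layer 2: 1.8×10⁻⁴ × 0.67 × 370 = 0.044622 m
540–2240 m: 0.26 × 1700 × 0.77×10⁻⁴ = 0.034034 m
Δh = 0.04590 + 0.044622 + 0.034034 = 0.124556 m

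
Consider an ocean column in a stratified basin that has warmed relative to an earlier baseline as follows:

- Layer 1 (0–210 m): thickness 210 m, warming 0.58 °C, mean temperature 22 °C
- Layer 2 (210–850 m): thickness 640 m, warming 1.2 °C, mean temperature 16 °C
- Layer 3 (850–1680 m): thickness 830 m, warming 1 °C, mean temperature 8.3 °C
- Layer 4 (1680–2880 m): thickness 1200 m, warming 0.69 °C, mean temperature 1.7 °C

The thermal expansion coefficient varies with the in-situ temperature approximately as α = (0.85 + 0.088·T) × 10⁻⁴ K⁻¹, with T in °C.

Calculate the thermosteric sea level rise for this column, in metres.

0.42 m

Layer 1: α = (0.85 + 0.088×22)×10⁻⁴ = 2.786×10⁻⁴ K⁻¹
Layer 2: α = (0.85 + 0.088×16)×10⁻⁴ = 2.258×10⁻⁴ K⁻¹
Layer 3: α = (0.85 + 0.088×8.3)×10⁻⁴ = 1.5804×10⁻⁴ K⁻¹
Layer 4: α = (0.85 + 0.088×1.7)×10⁻⁴ = 0.9996×10⁻⁴ K⁻¹
Layer 1: 210 × 2.786×10⁻⁴ × 0.58 = 0.03393348 m
2.258×10⁻⁴ × 1.2 × 640 = 0.1734144 m
1 × 830 × 1.5804×10⁻⁴ = 0.1311732 m
Layer 4: 0.69 × 0.9996×10⁻⁴ × 1200 = 0.08276688 m
Δh = 0.03393348 + 0.1734144 + 0.1311732 + 0.08276688 = 0.42128796 m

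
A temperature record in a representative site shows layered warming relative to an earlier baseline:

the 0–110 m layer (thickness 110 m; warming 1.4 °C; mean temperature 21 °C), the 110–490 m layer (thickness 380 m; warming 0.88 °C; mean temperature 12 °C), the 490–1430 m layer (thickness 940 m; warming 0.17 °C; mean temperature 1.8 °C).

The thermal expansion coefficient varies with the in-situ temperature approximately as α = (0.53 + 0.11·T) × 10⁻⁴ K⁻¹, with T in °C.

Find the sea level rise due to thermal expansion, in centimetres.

Layer 1: α = (0.53 + 0.11×21)×10⁻⁴ = 2.84×10⁻⁴ K⁻¹
Layer 2: α = (0.53 + 0.11×12)×10⁻⁴ = 1.85×10⁻⁴ K⁻¹
Layer 3: α = (0.53 + 0.11×1.8)×10⁻⁴ = 0.728×10⁻⁴ K⁻¹
0–110 m: 110 × 1.4 × 2.84×10⁻⁴ = 0.043736 m
110–490 m: 1.85×10⁻⁴ × 0.88 × 380 = 0.061864 m
Layer 3: 0.17 × 0.728×10⁻⁴ × 940 = 0.01163344 m
Δh = 0.043736 + 0.061864 + 0.01163344 = 0.11723344 m

Δh ≈ 11.7 cm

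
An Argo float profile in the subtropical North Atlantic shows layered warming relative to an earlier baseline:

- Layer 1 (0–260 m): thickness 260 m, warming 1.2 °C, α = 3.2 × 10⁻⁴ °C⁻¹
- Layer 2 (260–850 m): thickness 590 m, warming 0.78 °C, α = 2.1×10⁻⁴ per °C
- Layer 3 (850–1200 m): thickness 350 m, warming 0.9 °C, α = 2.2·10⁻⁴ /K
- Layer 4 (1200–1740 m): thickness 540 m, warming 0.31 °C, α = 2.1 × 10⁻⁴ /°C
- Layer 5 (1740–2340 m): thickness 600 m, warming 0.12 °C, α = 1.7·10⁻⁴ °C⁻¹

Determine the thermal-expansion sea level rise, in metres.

Δh ≈ 0.313 m

0–260 m: 260 × 1.2 × 3.2×10⁻⁴ = 0.09984 m
590 × 2.1×10⁻⁴ × 0.78 = 0.096642 m
Layer 3: 2.2×10⁻⁴ × 350 × 0.9 = 0.06930 m
2.1×10⁻⁴ × 0.31 × 540 = 0.035154 m
1740–2340 m: 0.12 × 600 × 1.7×10⁻⁴ = 0.01224 m
Δh = 0.09984 + 0.096642 + 0.06930 + 0.035154 + 0.01224 = 0.313176 m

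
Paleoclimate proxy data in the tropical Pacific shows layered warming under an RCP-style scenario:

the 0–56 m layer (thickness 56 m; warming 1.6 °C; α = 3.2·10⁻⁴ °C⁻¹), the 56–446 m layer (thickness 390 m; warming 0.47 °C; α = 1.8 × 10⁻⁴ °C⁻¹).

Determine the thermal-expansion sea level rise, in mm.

56 × 3.2×10⁻⁴ × 1.6 = 0.028672 m
Layer 2: 390 × 1.8×10⁻⁴ × 0.47 = 0.032994 m
Δh = 0.028672 + 0.032994 = 0.061666 m ≈ 62 mm

62 mm of thermosteric rise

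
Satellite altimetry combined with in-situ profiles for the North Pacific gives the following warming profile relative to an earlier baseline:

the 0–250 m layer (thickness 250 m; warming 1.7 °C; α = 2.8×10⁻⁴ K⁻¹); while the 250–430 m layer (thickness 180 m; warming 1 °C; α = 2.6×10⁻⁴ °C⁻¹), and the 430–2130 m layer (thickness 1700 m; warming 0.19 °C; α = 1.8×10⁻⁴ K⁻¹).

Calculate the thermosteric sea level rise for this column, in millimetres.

0–250 m: 1.7 × 250 × 2.8×10⁻⁴ = 0.11900 m
1 × 180 × 2.6×10⁻⁴ = 0.04680 m
1.8×10⁻⁴ × 1700 × 0.19 = 0.05814 m
Δh = 0.11900 + 0.04680 + 0.05814 = 0.22394 m ≈ 224 mm

Δh ≈ 224 mm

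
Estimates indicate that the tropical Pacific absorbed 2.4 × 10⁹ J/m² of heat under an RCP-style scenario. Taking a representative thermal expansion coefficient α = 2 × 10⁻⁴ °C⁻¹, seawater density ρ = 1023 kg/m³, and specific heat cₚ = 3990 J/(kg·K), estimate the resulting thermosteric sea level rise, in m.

Δh = αQ/(ρcₚ) = 2×10⁻⁴ × 2.4×10⁹ / (1023 × 3990) ≈ 0.11760 m

about 0.118 m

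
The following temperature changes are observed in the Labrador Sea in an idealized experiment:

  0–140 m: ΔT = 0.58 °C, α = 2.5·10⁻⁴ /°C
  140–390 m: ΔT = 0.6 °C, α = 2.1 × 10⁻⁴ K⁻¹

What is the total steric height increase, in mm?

about 51.8 mm

Layer 1: 0.58 × 2.5×10⁻⁴ × 140 = 0.02030 m
250 × 0.6 × 2.1×10⁻⁴ = 0.03150 m
Δh = 0.02030 + 0.03150 = 0.05180 m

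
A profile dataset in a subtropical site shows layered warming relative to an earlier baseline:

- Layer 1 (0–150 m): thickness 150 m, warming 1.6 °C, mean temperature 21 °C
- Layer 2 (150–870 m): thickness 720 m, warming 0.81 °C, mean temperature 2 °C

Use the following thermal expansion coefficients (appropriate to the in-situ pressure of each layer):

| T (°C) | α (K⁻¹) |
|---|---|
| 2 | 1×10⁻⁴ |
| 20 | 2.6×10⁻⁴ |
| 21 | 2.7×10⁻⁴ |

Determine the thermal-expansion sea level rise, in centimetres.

Δh = 12.3 cm

Layer 1 at 21 °C → α = 2.7×10⁻⁴ K⁻¹
Layer 2 at 2 °C → α = 1×10⁻⁴ K⁻¹
Layer 1: 2.7×10⁻⁴ × 1.6 × 150 = 0.06480 m
150–870 m: 0.81 × 720 × 1×10⁻⁴ = 0.05832 m
Δh = 0.06480 + 0.05832 = 0.12312 m ≈ 12.3 cm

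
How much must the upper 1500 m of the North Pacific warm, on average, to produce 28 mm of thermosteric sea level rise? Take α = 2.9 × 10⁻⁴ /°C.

ΔT ≈ 0.064 °C

ΔT = Δh/(αH) = 0.028 / (2.9×10⁻⁴ × 1500) ≈ 0.06437 °C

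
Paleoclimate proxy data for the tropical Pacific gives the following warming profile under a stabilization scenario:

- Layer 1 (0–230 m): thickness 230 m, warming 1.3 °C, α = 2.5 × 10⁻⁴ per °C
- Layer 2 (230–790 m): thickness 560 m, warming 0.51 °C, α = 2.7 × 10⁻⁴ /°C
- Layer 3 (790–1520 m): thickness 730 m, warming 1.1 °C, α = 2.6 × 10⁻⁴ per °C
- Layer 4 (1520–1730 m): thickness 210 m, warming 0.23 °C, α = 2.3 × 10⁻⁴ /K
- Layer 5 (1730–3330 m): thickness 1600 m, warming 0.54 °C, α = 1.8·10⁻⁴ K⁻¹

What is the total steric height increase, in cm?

about 52.7 cm

1.3 × 230 × 2.5×10⁻⁴ = 0.07475 m
230–790 m: 0.51 × 2.7×10⁻⁴ × 560 = 0.077112 m
1.1 × 2.6×10⁻⁴ × 730 = 0.20878 m
Layer 4: 2.3×10⁻⁴ × 0.23 × 210 = 0.011109 m
1730–3330 m: 0.54 × 1.8×10⁻⁴ × 1600 = 0.15552 m
Δh = 0.07475 + 0.077112 + 0.20878 + 0.011109 + 0.15552 = 0.527271 m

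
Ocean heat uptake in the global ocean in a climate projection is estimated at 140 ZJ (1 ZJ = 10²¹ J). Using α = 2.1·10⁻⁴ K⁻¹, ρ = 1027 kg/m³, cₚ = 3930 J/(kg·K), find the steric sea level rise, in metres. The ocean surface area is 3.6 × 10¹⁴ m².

0.020 m

Per unit area: Q = 140×10²¹ / (3.6×10¹⁴) ≈ 3.889×10⁸ J/m²
Δh = αQ/(ρcₚ) = 2.1×10⁻⁴ × 3.889×10⁸ / (1027 × 3930) ≈ 0.020235 m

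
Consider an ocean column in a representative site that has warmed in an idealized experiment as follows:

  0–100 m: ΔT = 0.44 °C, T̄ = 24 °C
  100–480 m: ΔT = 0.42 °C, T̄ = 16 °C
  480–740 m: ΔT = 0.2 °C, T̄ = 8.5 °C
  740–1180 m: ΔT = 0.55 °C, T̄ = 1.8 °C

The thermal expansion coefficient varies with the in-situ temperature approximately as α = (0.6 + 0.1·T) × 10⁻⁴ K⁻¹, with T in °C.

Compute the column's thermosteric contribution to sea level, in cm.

Layer 1: α = (0.6 + 0.1×24)×10⁻⁴ = 3×10⁻⁴ K⁻¹
Layer 2: α = (0.6 + 0.1×16)×10⁻⁴ = 2.2×10⁻⁴ K⁻¹
Layer 3: α = (0.6 + 0.1×8.5)×10⁻⁴ = 1.45×10⁻⁴ K⁻¹
Layer 4: α = (0.6 + 0.1×1.8)×10⁻⁴ = 0.78×10⁻⁴ K⁻¹
0–100 m: 3×10⁻⁴ × 100 × 0.44 = 0.01320 m
100–480 m: 380 × 0.42 × 2.2×10⁻⁴ = 0.035112 m
480–740 m: 260 × 1.45×10⁻⁴ × 0.2 = 0.00754 m
0.55 × 0.78×10⁻⁴ × 440 = 0.018876 m
Δh = 0.01320 + 0.035112 + 0.00754 + 0.018876 = 0.074728 m

Δh = 7.47 cm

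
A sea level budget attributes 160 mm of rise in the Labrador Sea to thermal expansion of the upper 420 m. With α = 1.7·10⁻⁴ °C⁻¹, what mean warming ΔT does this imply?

about 2.24 °C

ΔT = Δh/(αH) = 0.16 / (1.7×10⁻⁴ × 420) ≈ 2.241 °C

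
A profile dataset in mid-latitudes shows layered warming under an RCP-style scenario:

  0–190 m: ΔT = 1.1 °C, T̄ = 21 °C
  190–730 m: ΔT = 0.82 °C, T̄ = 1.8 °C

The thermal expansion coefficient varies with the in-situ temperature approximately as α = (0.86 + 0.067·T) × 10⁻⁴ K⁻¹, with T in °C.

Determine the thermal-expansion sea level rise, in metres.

0.0908 m of thermosteric rise

Layer 1: α = (0.86 + 0.067×21)×10⁻⁴ = 2.267×10⁻⁴ K⁻¹
Layer 2: α = (0.86 + 0.067×1.8)×10⁻⁴ = 0.9806×10⁻⁴ K⁻¹
2.267×10⁻⁴ × 190 × 1.1 = 0.0473803 m
0.9806×10⁻⁴ × 540 × 0.82 = 0.043420968 m
Δh = 0.0473803 + 0.043420968 = 0.090801268 m ≈ 0.0908 m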